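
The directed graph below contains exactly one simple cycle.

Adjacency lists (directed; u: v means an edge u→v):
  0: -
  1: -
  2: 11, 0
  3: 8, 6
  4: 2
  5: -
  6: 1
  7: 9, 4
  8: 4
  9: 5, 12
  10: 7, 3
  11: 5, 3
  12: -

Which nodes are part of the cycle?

2, 3, 4, 8, 11

DFS with gray/black marking from 3:
3 gray
  8 gray
    4 gray
      2 gray
        11 gray
          5 gray
          5 black
          11→3: 3 is gray → back edge
Back edge closes the cycle 3 → 8 → 4 → 2 → 11 → 3; its vertices are {2, 3, 4, 8, 11}.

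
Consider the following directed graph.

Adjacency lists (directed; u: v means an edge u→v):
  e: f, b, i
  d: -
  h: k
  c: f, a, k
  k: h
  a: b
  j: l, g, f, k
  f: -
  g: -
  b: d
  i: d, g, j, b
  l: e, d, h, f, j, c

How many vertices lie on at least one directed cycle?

A vertex is on a directed cycle iff it belongs to a strongly connected component of size ≥ 2 (or has a self-loop).
The vertices on cycles are {e, h, i, j, k, l} — 6 in total.

6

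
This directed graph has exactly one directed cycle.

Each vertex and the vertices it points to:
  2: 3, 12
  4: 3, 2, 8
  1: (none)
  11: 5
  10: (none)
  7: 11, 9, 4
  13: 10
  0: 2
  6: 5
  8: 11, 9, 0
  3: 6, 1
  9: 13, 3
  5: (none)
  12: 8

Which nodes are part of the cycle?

DFS with gray/black marking from 8:
8 gray
  11 gray
    5 gray
    5 black
  11 black
  9 gray
    13 gray
      10 gray
      10 black
    13 black
    3 gray
      6 gray
        6→5: 5 black — skip
      6 black
      1 gray
      1 black
    3 black
  9 black
  0 gray
    2 gray
      2→3: 3 black — skip
      12 gray
        12→8: 8 is gray → back edge
Back edge closes the cycle 8 → 0 → 2 → 12 → 8; its vertices are {0, 2, 8, 12}.

0, 2, 8, 12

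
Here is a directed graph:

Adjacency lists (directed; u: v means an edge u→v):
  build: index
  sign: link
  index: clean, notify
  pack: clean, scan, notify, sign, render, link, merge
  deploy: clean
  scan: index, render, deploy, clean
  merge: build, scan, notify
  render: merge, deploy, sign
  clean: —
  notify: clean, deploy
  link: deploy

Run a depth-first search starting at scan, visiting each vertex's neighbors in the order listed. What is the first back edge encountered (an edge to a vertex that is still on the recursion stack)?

merge->scan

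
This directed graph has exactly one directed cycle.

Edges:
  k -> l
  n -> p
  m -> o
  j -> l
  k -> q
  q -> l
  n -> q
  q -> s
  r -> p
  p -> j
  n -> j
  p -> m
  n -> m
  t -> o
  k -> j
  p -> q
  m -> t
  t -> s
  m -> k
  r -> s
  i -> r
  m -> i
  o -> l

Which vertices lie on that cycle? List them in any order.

DFS with gray/black marking from p:
p gray
  j gray
    l gray
    l black
  j black
  q gray
    q→l: l black — skip
    s gray
    s black
  q black
  m gray
    t gray
      o gray
        o→l: l black — skip
      o black
      t→s: s black — skip
    t black
    k gray
      k→l: l black — skip
      k→q: q black — skip
      k→j: j black — skip
    k black
    m→o: o black — skip
    i gray
      r gray
        r→p: p is gray → back edge
Back edge closes the cycle p → m → i → r → p; its vertices are {i, m, p, r}.

i, m, p, r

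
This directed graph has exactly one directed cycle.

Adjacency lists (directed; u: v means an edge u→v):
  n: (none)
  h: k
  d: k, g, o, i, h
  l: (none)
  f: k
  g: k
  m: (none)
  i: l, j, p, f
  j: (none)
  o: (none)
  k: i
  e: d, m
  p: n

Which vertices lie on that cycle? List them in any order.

DFS with gray/black marking from i:
i gray
  l gray
  l black
  j gray
  j black
  p gray
    n gray
    n black
  p black
  f gray
    k gray
      k→i: i is gray → back edge
Back edge closes the cycle i → f → k → i; its vertices are {f, i, k}.

f, i, k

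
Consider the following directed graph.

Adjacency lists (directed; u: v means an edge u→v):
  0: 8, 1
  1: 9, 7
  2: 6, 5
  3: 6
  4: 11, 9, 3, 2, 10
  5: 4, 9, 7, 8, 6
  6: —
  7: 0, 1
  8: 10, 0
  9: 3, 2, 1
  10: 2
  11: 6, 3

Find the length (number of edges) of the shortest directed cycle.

For each vertex v, BFS finds the shortest path from v back to v.
The shortest such closed walk is 7 → 1 → 7, length 2.

2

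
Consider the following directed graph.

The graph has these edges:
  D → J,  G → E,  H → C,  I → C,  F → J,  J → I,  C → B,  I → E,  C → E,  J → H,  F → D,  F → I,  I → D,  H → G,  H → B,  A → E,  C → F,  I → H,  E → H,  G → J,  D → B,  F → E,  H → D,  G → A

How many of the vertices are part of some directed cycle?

A vertex is on a directed cycle iff it belongs to a strongly connected component of size ≥ 2 (or has a self-loop).
The vertices on cycles are {A, C, D, E, F, G, H, I, J} — 9 in total.

9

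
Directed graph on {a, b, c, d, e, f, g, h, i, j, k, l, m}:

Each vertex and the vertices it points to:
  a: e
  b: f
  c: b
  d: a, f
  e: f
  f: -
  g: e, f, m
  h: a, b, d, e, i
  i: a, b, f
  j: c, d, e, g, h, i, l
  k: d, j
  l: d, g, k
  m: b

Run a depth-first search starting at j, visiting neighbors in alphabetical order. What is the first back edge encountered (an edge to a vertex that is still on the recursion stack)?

DFS from j (visiting neighbors in alphabetical order); mark gray on enter, black on exit:
j gray
  c gray
    b gray
      f gray
      f black
    b black
  c black
  d gray
    a gray
      e gray
        e→f: f black — skip
      e black
    a black
    d→f: f black — skip
  d black
  j→e: e black — skip
  g gray
    g→e: e black — skip
    g→f: f black — skip
    m gray
      m→b: b black — skip
    m black
  g black
  h gray
    h→a: a black — skip
    h→b: b black — skip
    h→d: d black — skip
    h→e: e black — skip
    i gray
      i→a: a black — skip
      i→b: b black — skip
      i→f: f black — skip
    i black
  h black
  j→i: i black — skip
  l gray
    l→d: d black — skip
    l→g: g black — skip
    k gray
      k→d: d black — skip
      k→j: j is gray → back edge
First back edge: k → j.

k→j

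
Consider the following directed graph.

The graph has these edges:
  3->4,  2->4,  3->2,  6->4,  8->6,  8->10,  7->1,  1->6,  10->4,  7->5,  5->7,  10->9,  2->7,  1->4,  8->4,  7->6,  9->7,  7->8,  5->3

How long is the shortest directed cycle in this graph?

2

For each vertex v, BFS finds the shortest path from v back to v.
The shortest such closed walk is 7 → 5 → 7, length 2.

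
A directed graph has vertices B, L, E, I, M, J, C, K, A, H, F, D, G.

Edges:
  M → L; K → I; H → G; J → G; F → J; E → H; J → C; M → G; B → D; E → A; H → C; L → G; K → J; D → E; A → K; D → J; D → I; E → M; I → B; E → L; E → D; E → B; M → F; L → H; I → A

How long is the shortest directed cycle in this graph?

2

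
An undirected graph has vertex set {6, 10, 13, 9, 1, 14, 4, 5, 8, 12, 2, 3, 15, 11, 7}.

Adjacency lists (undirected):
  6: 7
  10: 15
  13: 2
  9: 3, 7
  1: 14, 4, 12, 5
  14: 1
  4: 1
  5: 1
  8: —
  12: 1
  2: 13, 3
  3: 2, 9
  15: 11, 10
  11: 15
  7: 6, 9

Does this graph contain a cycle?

DFS, tracking each vertex's parent; an edge to a visited non-parent vertex closes a cycle.
Start from 3:
visit 3 (parent –)
  visit 2 (parent 3)
    visit 13 (parent 2)
      13–2: parent, skip
    2–3: parent, skip
  visit 9 (parent 3)
    9–3: parent, skip
    visit 7 (parent 9)
      visit 6 (parent 7)
        6–7: parent, skip
      7–9: parent, skip
visit 10 (parent –)
  visit 15 (parent 10)
    visit 11 (parent 15)
      11–15: parent, skip
    15–10: parent, skip
visit 1 (parent –)
  visit 14 (parent 1)
    14–1: parent, skip
  visit 4 (parent 1)
    4–1: parent, skip
  visit 12 (parent 1)
    12–1: parent, skip
  visit 5 (parent 1)
    5–1: parent, skip
visit 8 (parent –)
No non-parent visited neighbor found — the graph is a forest.

No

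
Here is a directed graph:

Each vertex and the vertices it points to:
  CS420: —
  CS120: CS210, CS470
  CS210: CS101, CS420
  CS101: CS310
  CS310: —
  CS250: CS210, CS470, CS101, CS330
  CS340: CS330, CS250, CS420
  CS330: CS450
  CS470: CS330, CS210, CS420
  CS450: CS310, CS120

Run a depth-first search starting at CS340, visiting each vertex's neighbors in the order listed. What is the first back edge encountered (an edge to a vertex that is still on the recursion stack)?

DFS from CS340 (visiting each vertex's neighbors in the order listed); mark gray on enter, black on exit:
CS340 gray
  CS330 gray
    CS450 gray
      CS310 gray
      CS310 black
      CS120 gray
        CS210 gray
          CS101 gray
            CS101→CS310: CS310 black — skip
          CS101 black
          CS420 gray
          CS420 black
        CS210 black
        CS470 gray
          CS470→CS330: CS330 is gray → back edge
First back edge: CS470 → CS330.

CS470->CS330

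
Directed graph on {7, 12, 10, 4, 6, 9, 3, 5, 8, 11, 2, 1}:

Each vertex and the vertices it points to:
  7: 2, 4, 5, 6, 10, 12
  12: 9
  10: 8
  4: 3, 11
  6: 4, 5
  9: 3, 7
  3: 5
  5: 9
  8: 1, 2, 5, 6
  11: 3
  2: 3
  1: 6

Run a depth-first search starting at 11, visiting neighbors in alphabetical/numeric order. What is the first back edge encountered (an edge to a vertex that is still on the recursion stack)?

DFS from 11 (visiting neighbors in alphabetical/numeric order); mark gray on enter, black on exit:
11 gray
  3 gray
    5 gray
      9 gray
        9→3: 3 is gray → back edge
First back edge: 9 → 3.

9->3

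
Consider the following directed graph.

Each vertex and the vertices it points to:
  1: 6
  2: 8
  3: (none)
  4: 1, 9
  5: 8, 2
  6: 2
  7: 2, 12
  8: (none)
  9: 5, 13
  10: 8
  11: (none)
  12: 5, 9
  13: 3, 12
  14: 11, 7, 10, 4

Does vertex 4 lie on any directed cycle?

No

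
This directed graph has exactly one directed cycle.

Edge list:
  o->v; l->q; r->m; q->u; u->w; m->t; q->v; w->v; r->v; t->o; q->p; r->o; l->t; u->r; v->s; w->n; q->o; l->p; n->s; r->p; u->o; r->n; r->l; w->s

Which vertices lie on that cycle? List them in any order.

l, q, r, u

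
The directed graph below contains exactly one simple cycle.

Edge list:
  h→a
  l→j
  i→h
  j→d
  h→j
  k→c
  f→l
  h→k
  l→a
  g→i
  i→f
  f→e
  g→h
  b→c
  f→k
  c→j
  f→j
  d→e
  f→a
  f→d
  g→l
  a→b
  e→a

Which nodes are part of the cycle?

a, b, c, d, e, j

DFS with gray/black marking from e:
e gray
  a gray
    b gray
      c gray
        j gray
          d gray
            d→e: e is gray → back edge
Back edge closes the cycle e → a → b → c → j → d → e; its vertices are {a, b, c, d, e, j}.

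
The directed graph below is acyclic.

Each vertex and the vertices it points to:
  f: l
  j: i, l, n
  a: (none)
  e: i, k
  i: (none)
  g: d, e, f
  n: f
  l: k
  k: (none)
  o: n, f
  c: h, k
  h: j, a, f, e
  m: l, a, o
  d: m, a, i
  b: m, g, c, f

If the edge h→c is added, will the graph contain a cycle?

Adding h→c creates a cycle iff c can already reach h.
Path from c: c → h.
So c → … → h → c is a cycle.

Yes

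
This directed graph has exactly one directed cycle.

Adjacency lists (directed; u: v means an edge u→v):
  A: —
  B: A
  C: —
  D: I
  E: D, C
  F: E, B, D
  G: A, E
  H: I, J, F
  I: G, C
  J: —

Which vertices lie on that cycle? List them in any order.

DFS with gray/black marking from I:
I gray
  G gray
    A gray
    A black
    E gray
      D gray
        D→I: I is gray → back edge
Back edge closes the cycle I → G → E → D → I; its vertices are {D, E, G, I}.

D, E, G, I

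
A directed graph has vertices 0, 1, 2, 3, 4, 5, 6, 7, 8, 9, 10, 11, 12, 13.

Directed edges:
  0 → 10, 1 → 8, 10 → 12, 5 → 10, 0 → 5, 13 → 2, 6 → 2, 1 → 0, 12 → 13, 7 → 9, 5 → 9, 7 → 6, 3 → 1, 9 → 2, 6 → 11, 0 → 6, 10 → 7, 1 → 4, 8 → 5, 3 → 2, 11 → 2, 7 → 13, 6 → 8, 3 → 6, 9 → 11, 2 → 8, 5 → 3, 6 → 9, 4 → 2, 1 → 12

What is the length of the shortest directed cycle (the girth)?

4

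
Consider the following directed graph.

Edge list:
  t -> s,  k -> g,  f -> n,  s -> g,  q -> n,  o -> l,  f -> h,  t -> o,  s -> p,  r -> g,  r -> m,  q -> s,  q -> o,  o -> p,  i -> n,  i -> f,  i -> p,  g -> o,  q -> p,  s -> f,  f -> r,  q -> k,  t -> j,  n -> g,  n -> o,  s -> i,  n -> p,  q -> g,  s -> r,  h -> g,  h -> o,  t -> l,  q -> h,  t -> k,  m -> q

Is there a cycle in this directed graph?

DFS with white/gray/black marking, starting from g:
g gray
  o gray
    l gray
    l black
    p gray
    p black
  o black
g black
f gray
  n gray
    n→p: p black — skip
    n→g: g black — skip
    n→o: o black — skip
  n black
  h gray
    h→o: o black — skip
    h→g: g black — skip
  h black
  r gray
    r→g: g black — skip
    m gray
      q gray
        k gray
          k→g: g black — skip
        k black
        q→p: p black — skip
        q→o: o black — skip
        q→h: h black — skip
        s gray
          s→r: r is gray → back edge
Back edge found, so a cycle exists: r → m → q → s → r.

Yes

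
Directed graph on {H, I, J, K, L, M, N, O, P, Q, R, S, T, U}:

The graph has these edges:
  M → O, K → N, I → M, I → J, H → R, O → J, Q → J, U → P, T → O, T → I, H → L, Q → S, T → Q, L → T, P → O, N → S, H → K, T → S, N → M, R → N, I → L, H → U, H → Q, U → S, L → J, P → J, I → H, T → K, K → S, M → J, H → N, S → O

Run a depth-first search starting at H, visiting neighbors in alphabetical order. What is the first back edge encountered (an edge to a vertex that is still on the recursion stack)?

I→H

DFS from H (visiting neighbors in alphabetical order); mark gray on enter, black on exit:
H gray
  K gray
    N gray
      M gray
        J gray
        J black
        O gray
          O→J: J black — skip
        O black
      M black
      S gray
        S→O: O black — skip
      S black
    N black
    K→S: S black — skip
  K black
  L gray
    L→J: J black — skip
    T gray
      I gray
        I→H: H is gray → back edge
First back edge: I → H.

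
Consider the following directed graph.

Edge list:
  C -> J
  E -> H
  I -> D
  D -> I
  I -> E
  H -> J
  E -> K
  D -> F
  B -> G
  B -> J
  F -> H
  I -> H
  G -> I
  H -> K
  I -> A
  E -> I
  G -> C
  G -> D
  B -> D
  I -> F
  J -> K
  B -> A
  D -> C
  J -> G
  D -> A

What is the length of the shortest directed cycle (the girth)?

2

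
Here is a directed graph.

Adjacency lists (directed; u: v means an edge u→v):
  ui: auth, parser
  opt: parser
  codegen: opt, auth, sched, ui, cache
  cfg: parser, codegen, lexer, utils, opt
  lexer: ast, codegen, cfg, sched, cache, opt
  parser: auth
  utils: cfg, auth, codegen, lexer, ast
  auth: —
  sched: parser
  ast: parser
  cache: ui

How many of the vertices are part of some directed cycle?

A vertex is on a directed cycle iff it belongs to a strongly connected component of size ≥ 2 (or has a self-loop).
The vertices on cycles are {cfg, lexer, utils} — 3 in total.

3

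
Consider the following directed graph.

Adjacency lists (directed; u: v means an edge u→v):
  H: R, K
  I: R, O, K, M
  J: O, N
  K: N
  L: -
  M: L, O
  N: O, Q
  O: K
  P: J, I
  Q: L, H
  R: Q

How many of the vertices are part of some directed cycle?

6

A vertex is on a directed cycle iff it belongs to a strongly connected component of size ≥ 2 (or has a self-loop).
The vertices on cycles are {H, K, N, O, Q, R} — 6 in total.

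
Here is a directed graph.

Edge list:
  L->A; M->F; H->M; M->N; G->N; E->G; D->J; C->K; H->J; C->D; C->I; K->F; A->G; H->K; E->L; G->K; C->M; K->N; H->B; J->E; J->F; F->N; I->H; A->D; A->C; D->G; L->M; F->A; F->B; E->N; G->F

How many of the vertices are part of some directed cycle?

12

A vertex is on a directed cycle iff it belongs to a strongly connected component of size ≥ 2 (or has a self-loop).
The vertices on cycles are {A, C, D, E, F, G, H, I, J, K, L, M} — 12 in total.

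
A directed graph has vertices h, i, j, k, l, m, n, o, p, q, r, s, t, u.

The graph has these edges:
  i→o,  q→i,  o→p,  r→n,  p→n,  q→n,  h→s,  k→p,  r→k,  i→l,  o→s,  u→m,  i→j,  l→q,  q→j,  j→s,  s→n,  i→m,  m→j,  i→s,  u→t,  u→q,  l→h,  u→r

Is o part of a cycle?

No

o lies on a cycle iff there is a path from o back to itself.
Exploring from o, it never reaches itself; equivalently, its strongly connected component is a singleton.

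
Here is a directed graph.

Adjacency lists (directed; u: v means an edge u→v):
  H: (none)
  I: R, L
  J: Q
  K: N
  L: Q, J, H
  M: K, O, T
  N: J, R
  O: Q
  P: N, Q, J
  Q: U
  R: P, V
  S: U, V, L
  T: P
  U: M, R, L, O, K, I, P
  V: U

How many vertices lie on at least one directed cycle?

A vertex is on a directed cycle iff it belongs to a strongly connected component of size ≥ 2 (or has a self-loop).
The vertices on cycles are {I, J, K, L, M, N, O, P, Q, R, T, U, V} — 13 in total.

13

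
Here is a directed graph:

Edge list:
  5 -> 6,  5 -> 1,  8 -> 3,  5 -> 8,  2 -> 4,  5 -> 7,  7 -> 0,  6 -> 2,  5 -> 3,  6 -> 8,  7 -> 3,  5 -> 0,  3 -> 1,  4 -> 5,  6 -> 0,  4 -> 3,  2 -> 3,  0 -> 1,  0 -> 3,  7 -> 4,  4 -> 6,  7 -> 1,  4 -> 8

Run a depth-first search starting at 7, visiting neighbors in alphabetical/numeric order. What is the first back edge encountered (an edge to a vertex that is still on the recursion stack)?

DFS from 7 (visiting neighbors in alphabetical/numeric order); mark gray on enter, black on exit:
7 gray
  0 gray
    1 gray
    1 black
    3 gray
      3→1: 1 black — skip
    3 black
  0 black
  7→1: 1 black — skip
  7→3: 3 black — skip
  4 gray
    4→3: 3 black — skip
    5 gray
      5→0: 0 black — skip
      5→1: 1 black — skip
      5→3: 3 black — skip
      6 gray
        6→0: 0 black — skip
        2 gray
          2→3: 3 black — skip
          2→4: 4 is gray → back edge
First back edge: 2 → 4.

2→4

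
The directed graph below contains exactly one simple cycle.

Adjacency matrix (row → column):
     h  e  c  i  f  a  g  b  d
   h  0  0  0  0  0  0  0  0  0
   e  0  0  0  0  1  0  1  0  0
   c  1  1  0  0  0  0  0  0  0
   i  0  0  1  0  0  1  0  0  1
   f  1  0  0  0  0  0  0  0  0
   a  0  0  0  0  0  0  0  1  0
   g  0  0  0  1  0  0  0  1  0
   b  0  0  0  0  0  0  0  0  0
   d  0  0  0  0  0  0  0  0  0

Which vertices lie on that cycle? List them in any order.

c, e, g, i

DFS with gray/black marking from i:
i gray
  d gray
  d black
  a gray
    b gray
    b black
  a black
  c gray
    h gray
    h black
    e gray
      f gray
        f→h: h black — skip
      f black
      g gray
        g→b: b black — skip
        g→i: i is gray → back edge
Back edge closes the cycle i → c → e → g → i; its vertices are {c, e, g, i}.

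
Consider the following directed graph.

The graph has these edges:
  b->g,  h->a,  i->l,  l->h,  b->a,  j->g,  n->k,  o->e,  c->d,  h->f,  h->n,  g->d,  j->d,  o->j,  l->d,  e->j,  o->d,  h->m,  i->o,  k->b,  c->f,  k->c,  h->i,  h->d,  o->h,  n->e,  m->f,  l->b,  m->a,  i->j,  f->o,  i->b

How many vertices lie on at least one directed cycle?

9

A vertex is on a directed cycle iff it belongs to a strongly connected component of size ≥ 2 (or has a self-loop).
The vertices on cycles are {c, f, h, i, k, l, m, n, o} — 9 in total.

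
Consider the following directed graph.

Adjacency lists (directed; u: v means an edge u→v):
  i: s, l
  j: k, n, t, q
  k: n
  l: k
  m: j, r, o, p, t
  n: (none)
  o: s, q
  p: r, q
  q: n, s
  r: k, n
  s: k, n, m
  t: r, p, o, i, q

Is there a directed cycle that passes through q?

q is on a cycle iff q can reach itself via ≥1 edge.
q → s → m → j → q — yes.

Yes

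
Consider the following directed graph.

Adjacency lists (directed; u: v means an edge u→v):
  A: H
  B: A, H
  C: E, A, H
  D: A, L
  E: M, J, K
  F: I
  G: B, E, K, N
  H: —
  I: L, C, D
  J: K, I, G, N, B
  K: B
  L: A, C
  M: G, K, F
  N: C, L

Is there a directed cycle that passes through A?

A lies on a cycle iff there is a path from A back to itself.
Exploring from A, it never reaches itself; equivalently, its strongly connected component is a singleton.

No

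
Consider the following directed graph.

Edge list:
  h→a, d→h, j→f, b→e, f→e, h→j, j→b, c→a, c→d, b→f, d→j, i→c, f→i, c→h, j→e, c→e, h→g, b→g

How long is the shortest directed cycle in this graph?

5

For each vertex v, BFS finds the shortest path from v back to v.
The shortest such closed walk is c → h → j → f → i → c, length 5.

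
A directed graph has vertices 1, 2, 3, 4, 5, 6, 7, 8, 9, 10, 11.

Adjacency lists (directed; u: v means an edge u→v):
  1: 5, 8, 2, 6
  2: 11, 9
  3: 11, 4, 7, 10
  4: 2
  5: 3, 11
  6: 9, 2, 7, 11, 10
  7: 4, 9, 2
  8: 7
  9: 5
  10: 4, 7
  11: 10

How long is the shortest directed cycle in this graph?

4

For each vertex v, BFS finds the shortest path from v back to v.
The shortest such closed walk is 5 → 3 → 7 → 9 → 5, length 4.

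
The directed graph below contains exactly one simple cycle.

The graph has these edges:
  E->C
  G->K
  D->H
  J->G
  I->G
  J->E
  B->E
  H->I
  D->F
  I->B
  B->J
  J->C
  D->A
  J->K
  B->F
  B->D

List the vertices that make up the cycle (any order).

B, D, H, I

DFS with gray/black marking from B:
B gray
  F gray
  F black
  E gray
    C gray
    C black
  E black
  J gray
    J→E: E black — skip
    J→C: C black — skip
    G gray
      K gray
      K black
    G black
    J→K: K black — skip
  J black
  D gray
    A gray
    A black
    H gray
      I gray
        I→G: G black — skip
        I→B: B is gray → back edge
Back edge closes the cycle B → D → H → I → B; its vertices are {B, D, H, I}.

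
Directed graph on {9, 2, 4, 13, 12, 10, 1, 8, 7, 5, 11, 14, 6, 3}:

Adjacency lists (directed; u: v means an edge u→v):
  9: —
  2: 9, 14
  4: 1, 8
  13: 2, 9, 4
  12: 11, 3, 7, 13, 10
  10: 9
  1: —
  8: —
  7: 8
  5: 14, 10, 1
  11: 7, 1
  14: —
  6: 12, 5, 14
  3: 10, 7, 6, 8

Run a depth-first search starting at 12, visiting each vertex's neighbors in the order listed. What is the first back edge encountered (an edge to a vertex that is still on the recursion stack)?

6→12

DFS from 12 (visiting each vertex's neighbors in the order listed); mark gray on enter, black on exit:
12 gray
  11 gray
    7 gray
      8 gray
      8 black
    7 black
    1 gray
    1 black
  11 black
  3 gray
    10 gray
      9 gray
      9 black
    10 black
    3→7: 7 black — skip
    6 gray
      6→12: 12 is gray → back edge
First back edge: 6 → 12.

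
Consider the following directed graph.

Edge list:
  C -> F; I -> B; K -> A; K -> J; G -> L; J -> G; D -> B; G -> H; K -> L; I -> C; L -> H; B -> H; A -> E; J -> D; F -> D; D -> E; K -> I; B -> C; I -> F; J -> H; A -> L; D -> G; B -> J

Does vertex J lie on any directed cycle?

J is on a cycle iff J can reach itself via ≥1 edge.
J → D → B → J — yes.

Yes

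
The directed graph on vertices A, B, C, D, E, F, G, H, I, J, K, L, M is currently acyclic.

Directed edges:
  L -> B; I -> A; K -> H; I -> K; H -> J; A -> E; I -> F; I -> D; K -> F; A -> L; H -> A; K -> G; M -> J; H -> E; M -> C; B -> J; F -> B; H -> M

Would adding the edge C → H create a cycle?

Yes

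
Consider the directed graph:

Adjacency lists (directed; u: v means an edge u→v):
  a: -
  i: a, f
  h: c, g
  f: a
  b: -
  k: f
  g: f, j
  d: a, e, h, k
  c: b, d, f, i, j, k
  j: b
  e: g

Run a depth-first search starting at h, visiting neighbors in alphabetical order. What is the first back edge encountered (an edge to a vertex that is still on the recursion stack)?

d->h

DFS from h (visiting neighbors in alphabetical order); mark gray on enter, black on exit:
h gray
  c gray
    b gray
    b black
    d gray
      a gray
      a black
      e gray
        g gray
          f gray
            f→a: a black — skip
          f black
          j gray
            j→b: b black — skip
          j black
        g black
      e black
      d→h: h is gray → back edge
First back edge: d → h.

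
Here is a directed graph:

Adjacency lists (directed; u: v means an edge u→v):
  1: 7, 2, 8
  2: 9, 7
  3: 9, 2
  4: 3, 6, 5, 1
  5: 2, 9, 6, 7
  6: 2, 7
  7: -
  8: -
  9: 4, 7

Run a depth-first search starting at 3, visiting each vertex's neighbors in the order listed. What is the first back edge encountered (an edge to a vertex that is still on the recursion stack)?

4→3

DFS from 3 (visiting each vertex's neighbors in the order listed); mark gray on enter, black on exit:
3 gray
  9 gray
    4 gray
      4→3: 3 is gray → back edge
First back edge: 4 → 3.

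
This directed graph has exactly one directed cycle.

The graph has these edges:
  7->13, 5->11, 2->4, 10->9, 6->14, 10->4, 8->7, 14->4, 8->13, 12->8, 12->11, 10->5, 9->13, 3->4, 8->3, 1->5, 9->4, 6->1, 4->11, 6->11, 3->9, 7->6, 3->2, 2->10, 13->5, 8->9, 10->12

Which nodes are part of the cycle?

DFS with gray/black marking from 8:
8 gray
  3 gray
    4 gray
      11 gray
      11 black
    4 black
    2 gray
      2→4: 4 black — skip
      10 gray
        10→4: 4 black — skip
        12 gray
          12→11: 11 black — skip
          12→8: 8 is gray → back edge
Back edge closes the cycle 8 → 3 → 2 → 10 → 12 → 8; its vertices are {2, 3, 8, 10, 12}.

2, 3, 8, 10, 12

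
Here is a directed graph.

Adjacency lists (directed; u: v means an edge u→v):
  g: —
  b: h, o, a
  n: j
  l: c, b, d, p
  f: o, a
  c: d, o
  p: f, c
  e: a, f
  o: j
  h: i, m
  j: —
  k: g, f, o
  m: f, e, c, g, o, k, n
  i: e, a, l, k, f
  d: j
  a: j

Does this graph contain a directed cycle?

Yes

DFS with white/gray/black marking, starting from e:
e gray
  a gray
    j gray
    j black
  a black
  f gray
    o gray
      o→j: j black — skip
    o black
    f→a: a black — skip
  f black
e black
g gray
g black
b gray
  h gray
    i gray
      i→e: e black — skip
      i→a: a black — skip
      l gray
        c gray
          d gray
            d→j: j black — skip
          d black
          c→o: o black — skip
        c black
        l→b: b is gray → back edge
Back edge found, so a cycle exists: b → h → i → l → b.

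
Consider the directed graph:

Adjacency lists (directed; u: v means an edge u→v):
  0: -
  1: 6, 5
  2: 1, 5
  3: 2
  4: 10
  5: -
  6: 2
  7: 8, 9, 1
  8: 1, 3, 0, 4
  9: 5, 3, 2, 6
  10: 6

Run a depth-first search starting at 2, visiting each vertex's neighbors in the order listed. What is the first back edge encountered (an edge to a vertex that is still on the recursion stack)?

DFS from 2 (visiting each vertex's neighbors in the order listed); mark gray on enter, black on exit:
2 gray
  1 gray
    6 gray
      6→2: 2 is gray → back edge
First back edge: 6 → 2.

6→2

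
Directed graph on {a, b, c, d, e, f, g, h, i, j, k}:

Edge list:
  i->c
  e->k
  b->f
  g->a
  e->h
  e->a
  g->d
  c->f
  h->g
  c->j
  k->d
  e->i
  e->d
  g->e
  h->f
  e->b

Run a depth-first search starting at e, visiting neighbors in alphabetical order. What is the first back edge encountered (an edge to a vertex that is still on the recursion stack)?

DFS from e (visiting neighbors in alphabetical order); mark gray on enter, black on exit:
e gray
  a gray
  a black
  b gray
    f gray
    f black
  b black
  d gray
  d black
  h gray
    h→f: f black — skip
    g gray
      g→a: a black — skip
      g→d: d black — skip
      g→e: e is gray → back edge
First back edge: g → e.

g→e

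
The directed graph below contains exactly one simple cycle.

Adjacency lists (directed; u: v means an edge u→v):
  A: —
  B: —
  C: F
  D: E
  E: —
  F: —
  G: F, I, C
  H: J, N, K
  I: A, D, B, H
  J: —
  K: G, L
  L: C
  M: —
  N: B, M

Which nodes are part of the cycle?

G, H, I, K

DFS with gray/black marking from I:
I gray
  A gray
  A black
  D gray
    E gray
    E black
  D black
  B gray
  B black
  H gray
    J gray
    J black
    N gray
      N→B: B black — skip
      M gray
      M black
    N black
    K gray
      G gray
        F gray
        F black
        G→I: I is gray → back edge
Back edge closes the cycle I → H → K → G → I; its vertices are {G, H, I, K}.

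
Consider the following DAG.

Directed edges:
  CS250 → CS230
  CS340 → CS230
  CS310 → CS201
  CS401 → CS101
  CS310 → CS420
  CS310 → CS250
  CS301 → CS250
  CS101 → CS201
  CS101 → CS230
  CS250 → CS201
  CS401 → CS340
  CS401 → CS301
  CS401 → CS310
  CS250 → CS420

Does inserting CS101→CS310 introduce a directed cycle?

Adding CS101→CS310 creates a cycle iff CS310 can already reach CS101.
Explore from CS310: no path reaches CS101. The graph stays acyclic.

No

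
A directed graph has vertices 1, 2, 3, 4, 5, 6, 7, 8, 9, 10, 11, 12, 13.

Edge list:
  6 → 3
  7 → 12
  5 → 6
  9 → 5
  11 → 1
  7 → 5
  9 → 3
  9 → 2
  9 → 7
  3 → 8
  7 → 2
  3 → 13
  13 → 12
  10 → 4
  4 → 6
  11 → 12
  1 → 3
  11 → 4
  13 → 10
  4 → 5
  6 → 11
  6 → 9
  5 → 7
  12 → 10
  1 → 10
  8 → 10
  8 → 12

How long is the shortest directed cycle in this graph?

For each vertex v, BFS finds the shortest path from v back to v.
The shortest such closed walk is 5 → 7 → 5, length 2.

2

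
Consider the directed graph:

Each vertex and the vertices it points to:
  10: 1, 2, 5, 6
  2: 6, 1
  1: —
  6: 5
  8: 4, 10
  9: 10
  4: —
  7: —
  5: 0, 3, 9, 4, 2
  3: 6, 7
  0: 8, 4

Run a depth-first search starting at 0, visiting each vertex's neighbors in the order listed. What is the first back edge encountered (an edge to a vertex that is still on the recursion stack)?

5→0

DFS from 0 (visiting each vertex's neighbors in the order listed); mark gray on enter, black on exit:
0 gray
  8 gray
    4 gray
    4 black
    10 gray
      1 gray
      1 black
      2 gray
        6 gray
          5 gray
            5→0: 0 is gray → back edge
First back edge: 5 → 0.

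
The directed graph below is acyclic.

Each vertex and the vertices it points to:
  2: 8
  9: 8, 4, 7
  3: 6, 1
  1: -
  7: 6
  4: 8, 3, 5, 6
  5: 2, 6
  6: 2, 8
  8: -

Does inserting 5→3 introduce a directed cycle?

Adding 5→3 creates a cycle iff 3 can already reach 5.
Explore from 3: no path reaches 5. The graph stays acyclic.

No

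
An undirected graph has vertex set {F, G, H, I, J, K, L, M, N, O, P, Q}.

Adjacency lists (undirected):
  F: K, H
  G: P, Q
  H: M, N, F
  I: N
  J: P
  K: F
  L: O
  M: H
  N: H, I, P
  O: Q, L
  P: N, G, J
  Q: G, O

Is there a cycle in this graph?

No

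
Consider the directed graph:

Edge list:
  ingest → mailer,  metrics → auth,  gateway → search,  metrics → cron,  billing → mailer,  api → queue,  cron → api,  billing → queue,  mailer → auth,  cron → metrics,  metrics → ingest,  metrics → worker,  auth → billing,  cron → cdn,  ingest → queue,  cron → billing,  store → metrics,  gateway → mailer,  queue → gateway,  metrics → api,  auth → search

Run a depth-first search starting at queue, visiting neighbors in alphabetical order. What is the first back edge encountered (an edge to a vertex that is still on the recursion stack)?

billing→mailer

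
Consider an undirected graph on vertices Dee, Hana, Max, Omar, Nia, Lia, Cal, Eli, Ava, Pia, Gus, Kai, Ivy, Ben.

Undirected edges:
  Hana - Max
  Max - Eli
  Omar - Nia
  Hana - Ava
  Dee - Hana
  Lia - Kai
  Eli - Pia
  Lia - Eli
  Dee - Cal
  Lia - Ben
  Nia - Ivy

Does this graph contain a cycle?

No

DFS, tracking each vertex's parent; an edge to a visited non-parent vertex closes a cycle.
Start from Hana:
visit Hana (parent –)
  visit Dee (parent Hana)
    Dee–Hana: parent, skip
    visit Cal (parent Dee)
      Cal–Dee: parent, skip
  visit Ava (parent Hana)
    Ava–Hana: parent, skip
  visit Max (parent Hana)
    Max–Hana: parent, skip
    visit Eli (parent Max)
      visit Lia (parent Eli)
        visit Ben (parent Lia)
          Ben–Lia: parent, skip
        visit Kai (parent Lia)
          Kai–Lia: parent, skip
        Lia–Eli: parent, skip
      visit Pia (parent Eli)
        Pia–Eli: parent, skip
      Eli–Max: parent, skip
visit Omar (parent –)
  visit Nia (parent Omar)
    visit Ivy (parent Nia)
      Ivy–Nia: parent, skip
    Nia–Omar: parent, skip
visit Gus (parent –)
No non-parent visited neighbor found — the graph is a forest.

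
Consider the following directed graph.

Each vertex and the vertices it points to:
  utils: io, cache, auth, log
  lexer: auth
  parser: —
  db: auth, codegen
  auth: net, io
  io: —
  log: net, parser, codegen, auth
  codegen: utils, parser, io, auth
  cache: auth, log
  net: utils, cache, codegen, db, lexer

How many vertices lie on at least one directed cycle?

8

A vertex is on a directed cycle iff it belongs to a strongly connected component of size ≥ 2 (or has a self-loop).
The vertices on cycles are {db, log, net, auth, cache, lexer, utils, codegen} — 8 in total.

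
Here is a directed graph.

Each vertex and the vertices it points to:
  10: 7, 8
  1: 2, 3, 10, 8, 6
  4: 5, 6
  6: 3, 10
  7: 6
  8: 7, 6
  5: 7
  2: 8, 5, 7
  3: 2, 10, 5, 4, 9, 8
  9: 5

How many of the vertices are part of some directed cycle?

9

A vertex is on a directed cycle iff it belongs to a strongly connected component of size ≥ 2 (or has a self-loop).
The vertices on cycles are {2, 3, 4, 5, 6, 7, 8, 9, 10} — 9 in total.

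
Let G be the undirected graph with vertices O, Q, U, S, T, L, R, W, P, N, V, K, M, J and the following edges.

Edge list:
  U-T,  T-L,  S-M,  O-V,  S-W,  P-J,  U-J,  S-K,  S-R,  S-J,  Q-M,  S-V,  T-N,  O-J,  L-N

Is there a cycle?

DFS, tracking each vertex's parent; an edge to a visited non-parent vertex closes a cycle.
Start from U:
visit U (parent –)
  visit J (parent U)
    J–U: parent, skip
    visit P (parent J)
      P–J: parent, skip
    visit S (parent J)
      visit R (parent S)
        R–S: parent, skip
      visit V (parent S)
        visit O (parent V)
          O–J: J visited and ≠ parent → cycle
Cycle: J – S – V – O – J.

Yes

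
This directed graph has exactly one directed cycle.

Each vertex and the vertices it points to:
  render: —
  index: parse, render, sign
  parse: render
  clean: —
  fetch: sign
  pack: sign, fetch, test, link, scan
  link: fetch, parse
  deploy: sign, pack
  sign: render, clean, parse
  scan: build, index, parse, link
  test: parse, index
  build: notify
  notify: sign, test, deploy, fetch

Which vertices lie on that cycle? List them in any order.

pack, scan, build, deploy, notify

DFS with gray/black marking from notify:
notify gray
  sign gray
    render gray
    render black
    clean gray
    clean black
    parse gray
      parse→render: render black — skip
    parse black
  sign black
  test gray
    test→parse: parse black — skip
    index gray
      index→parse: parse black — skip
      index→render: render black — skip
      index→sign: sign black — skip
    index black
  test black
  deploy gray
    deploy→sign: sign black — skip
    pack gray
      pack→sign: sign black — skip
      fetch gray
        fetch→sign: sign black — skip
      fetch black
      pack→test: test black — skip
      link gray
        link→fetch: fetch black — skip
        link→parse: parse black — skip
      link black
      scan gray
        build gray
          build→notify: notify is gray → back edge
Back edge closes the cycle notify → deploy → pack → scan → build → notify; its vertices are {pack, scan, build, deploy, notify}.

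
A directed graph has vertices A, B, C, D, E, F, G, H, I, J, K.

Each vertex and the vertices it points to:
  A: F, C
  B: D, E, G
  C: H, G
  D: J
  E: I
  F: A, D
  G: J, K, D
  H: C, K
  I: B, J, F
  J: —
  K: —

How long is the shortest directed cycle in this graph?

For each vertex v, BFS finds the shortest path from v back to v.
The shortest such closed walk is F → A → F, length 2.

2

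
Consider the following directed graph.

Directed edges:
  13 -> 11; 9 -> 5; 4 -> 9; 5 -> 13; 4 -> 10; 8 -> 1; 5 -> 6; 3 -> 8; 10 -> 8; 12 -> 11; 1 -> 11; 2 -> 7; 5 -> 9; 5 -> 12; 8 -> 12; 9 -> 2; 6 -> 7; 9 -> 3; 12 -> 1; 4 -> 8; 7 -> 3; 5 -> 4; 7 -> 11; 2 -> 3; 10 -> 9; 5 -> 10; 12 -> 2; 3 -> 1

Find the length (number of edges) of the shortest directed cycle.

2

For each vertex v, BFS finds the shortest path from v back to v.
The shortest such closed walk is 5 → 9 → 5, length 2.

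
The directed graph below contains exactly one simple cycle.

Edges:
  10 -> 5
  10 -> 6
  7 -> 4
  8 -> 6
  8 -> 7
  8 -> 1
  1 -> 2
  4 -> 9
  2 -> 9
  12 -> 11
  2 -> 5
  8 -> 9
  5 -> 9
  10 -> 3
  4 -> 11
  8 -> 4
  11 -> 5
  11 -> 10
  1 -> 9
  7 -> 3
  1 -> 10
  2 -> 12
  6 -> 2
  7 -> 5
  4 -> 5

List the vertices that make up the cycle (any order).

2, 6, 10, 11, 12

DFS with gray/black marking from 6:
6 gray
  2 gray
    5 gray
      9 gray
      9 black
    5 black
    2→9: 9 black — skip
    12 gray
      11 gray
        11→5: 5 black — skip
        10 gray
          10→6: 6 is gray → back edge
Back edge closes the cycle 6 → 2 → 12 → 11 → 10 → 6; its vertices are {2, 6, 10, 11, 12}.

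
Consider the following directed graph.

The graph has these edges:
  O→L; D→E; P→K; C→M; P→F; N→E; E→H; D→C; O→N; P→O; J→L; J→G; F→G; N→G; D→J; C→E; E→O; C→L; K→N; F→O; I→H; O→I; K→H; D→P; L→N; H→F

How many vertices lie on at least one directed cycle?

A vertex is on a directed cycle iff it belongs to a strongly connected component of size ≥ 2 (or has a self-loop).
The vertices on cycles are {E, F, H, I, L, N, O} — 7 in total.

7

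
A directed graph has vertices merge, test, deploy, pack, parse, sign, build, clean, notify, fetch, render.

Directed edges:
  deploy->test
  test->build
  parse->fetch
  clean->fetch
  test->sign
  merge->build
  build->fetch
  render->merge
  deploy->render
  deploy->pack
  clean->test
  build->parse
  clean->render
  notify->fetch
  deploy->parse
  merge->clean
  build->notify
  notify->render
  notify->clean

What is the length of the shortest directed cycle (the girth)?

3

For each vertex v, BFS finds the shortest path from v back to v.
The shortest such closed walk is render → merge → clean → render, length 3.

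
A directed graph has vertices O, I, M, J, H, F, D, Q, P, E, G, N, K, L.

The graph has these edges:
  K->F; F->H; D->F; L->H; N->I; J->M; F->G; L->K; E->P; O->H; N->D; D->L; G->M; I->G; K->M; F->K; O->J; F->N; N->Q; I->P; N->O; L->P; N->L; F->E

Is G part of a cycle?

No

G lies on a cycle iff there is a path from G back to itself.
Exploring from G, it never reaches itself; equivalently, its strongly connected component is a singleton.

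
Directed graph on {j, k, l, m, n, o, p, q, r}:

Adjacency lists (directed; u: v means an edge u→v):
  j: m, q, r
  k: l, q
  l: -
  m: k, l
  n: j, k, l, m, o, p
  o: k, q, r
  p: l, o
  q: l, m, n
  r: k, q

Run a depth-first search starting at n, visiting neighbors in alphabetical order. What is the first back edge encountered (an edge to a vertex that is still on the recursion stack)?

q->m

DFS from n (visiting neighbors in alphabetical order); mark gray on enter, black on exit:
n gray
  j gray
    m gray
      k gray
        l gray
        l black
        q gray
          q→l: l black — skip
          q→m: m is gray → back edge
First back edge: q → m.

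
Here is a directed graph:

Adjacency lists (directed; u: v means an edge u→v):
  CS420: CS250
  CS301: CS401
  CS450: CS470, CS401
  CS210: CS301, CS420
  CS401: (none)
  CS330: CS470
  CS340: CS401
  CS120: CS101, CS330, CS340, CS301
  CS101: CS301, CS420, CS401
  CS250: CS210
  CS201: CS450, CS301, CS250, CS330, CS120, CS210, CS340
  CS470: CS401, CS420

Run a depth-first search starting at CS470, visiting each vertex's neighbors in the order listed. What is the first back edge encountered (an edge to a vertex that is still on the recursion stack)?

DFS from CS470 (visiting each vertex's neighbors in the order listed); mark gray on enter, black on exit:
CS470 gray
  CS401 gray
  CS401 black
  CS420 gray
    CS250 gray
      CS210 gray
        CS301 gray
          CS301→CS401: CS401 black — skip
        CS301 black
        CS210→CS420: CS420 is gray → back edge
First back edge: CS210 → CS420.

CS210→CS420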